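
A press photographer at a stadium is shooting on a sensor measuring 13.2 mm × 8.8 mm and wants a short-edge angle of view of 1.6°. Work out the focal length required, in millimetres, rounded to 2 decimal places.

315.11 mm

From α = 2·arctan(h/2f) we get f = h / (2·tan(α/2)).
With h = 8.8 mm and α/2 = 0.8°, tan(α/2) ≈ 0.01396, so f ≈ 8.8 / 0.02793 ≈ 315.1063 mm.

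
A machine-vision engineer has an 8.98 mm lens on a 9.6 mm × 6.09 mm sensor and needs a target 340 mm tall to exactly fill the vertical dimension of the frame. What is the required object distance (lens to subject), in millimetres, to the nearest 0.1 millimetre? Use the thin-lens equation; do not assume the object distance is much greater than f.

Magnification m = h/W = dᵢ/dₒ; combined with 1/f = 1/dₒ + 1/dᵢ this gives dₒ = f·(1 + W/h).
dₒ = 8.98 mm × (1 + 340/6.09) = 8.98 × 56.8292 ≈ 510.326 mm.

510.3 mm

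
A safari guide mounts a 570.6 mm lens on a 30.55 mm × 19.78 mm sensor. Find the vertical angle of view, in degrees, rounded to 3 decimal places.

Angle of view α = 2·arctan(h/2f) with h = 19.78 mm and f = 570.6 mm.
h/2f = 0.01733; arctan(0.01733) ≈ 0.9930°, so α ≈ 1.9860°.

1.986°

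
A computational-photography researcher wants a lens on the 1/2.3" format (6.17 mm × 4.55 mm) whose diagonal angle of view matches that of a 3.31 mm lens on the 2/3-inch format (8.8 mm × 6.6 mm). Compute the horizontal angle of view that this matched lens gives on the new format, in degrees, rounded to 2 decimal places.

106.42°

Sensor diagonal = √(8.8² + 6.6²) = √121.0000 ≈ 11.0000 mm.
Sensor diagonal = √(6.17² + 4.55²) = √58.7714 ≈ 7.6663 mm.
Equal diagonal AOV ⇒ f₂ = f₁ · 7.6663/11.0000 = 3.31 × 0.69693 ≈ 2.3068 mm.
Horizontal AOV on the new format = 2·arctan(6.17 / (2 × 2.3068)) = 2·arctan(1.33732) ≈ 106.4245°.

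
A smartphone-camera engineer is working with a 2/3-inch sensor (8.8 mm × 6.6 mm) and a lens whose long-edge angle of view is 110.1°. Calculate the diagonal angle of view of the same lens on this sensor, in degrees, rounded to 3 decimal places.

121.579°

From the long-edge AOV: f = 8.8 / (2·tan(55.05°)) = 8.8 / 2.86161 ≈ 3.0752 mm.
Sensor diagonal = √(8.8² + 6.6²) = √121.0000 ≈ 11.0000 mm.
Diagonal AOV = 2·arctan(11.0000 / (2 × 3.0752)) = 2·arctan(1.78850) ≈ 121.5786°.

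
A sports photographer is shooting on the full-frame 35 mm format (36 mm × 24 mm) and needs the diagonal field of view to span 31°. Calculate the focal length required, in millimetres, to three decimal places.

Sensor diagonal = √(36² + 24²) = √1872.0000 ≈ 43.2666 mm.
From α = 2·arctan(d/2f) we get f = d / (2·tan(α/2)).
With d = 43.2666 mm and α/2 = 15.5°, tan(α/2) ≈ 0.27732, so f ≈ 43.2666 / 0.55465 ≈ 78.0072 mm.

78.007 mm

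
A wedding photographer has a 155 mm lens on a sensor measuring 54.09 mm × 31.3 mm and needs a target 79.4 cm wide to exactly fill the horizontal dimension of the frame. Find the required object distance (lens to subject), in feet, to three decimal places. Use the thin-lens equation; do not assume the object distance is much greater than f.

7.973 ft

W: 79.4 cm = 794 mm.
Magnification m = w/W = dᵢ/dₒ; combined with 1/f = 1/dₒ + 1/dᵢ this gives dₒ = f·(1 + W/w).
dₒ = 155 mm × (1 + 794/54.09) = 155 × 15.6792 ≈ 2430.282 mm = 2430.282/304.8 ft = 7.97337 ft.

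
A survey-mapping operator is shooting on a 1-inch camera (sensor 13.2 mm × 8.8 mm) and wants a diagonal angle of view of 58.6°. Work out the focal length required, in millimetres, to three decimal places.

14.135 mm

Sensor diagonal = √(13.2² + 8.8²) = √251.6800 ≈ 15.8644 mm.
From α = 2·arctan(d/2f) we get f = d / (2·tan(α/2)).
With d = 15.8644 mm and α/2 = 29.3°, tan(α/2) ≈ 0.56117, so f ≈ 15.8644 / 1.12235 ≈ 14.1350 mm.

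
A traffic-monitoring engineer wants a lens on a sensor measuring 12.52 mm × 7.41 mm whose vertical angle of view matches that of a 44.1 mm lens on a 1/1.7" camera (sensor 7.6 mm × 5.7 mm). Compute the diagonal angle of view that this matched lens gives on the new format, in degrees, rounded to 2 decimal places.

Equal vertical AOV ⇒ f₂ = f₁ · 7.41/5.7 = 44.1 × 1.30000 ≈ 57.3300 mm.
Sensor diagonal = √(12.52² + 7.41²) = √211.6585 ≈ 14.5485 mm.
Diagonal AOV on the new format = 2·arctan(14.5485 / (2 × 57.3300)) = 2·arctan(0.12688) ≈ 14.4625°.

14.46°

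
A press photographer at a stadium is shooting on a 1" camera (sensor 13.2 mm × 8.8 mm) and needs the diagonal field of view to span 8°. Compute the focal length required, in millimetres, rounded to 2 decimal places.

Sensor diagonal = √(13.2² + 8.8²) = √251.6800 ≈ 15.8644 mm.
From α = 2·arctan(d/2f) we get f = d / (2·tan(α/2)).
With d = 15.8644 mm and α/2 = 4°, tan(α/2) ≈ 0.06993, so f ≈ 15.8644 / 0.13985 ≈ 113.4359 mm.

113.44 mm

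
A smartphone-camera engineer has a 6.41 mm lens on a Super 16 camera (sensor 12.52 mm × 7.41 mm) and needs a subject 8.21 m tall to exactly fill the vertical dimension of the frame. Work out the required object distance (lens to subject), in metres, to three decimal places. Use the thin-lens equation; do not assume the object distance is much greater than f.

7.108 m

W: 8.21 m = 8210 mm.
Magnification m = h/W = dᵢ/dₒ; combined with 1/f = 1/dₒ + 1/dᵢ this gives dₒ = f·(1 + W/h).
dₒ = 6.41 mm × (1 + 8210/7.41) = 6.41 × 1108.9622 ≈ 7108.448 mm = 7.10845 m.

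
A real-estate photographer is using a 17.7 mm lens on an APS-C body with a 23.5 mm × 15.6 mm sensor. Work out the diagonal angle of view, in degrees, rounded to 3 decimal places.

Sensor diagonal = √(23.5² + 15.6²) = √795.6100 ≈ 28.2066 mm.
Angle of view α = 2·arctan(d/2f) with d = 28.2066 mm and f = 17.7 mm.
d/2f = 0.79680; arctan(0.79680) ≈ 38.5477°, so α ≈ 77.0954°.

77.095°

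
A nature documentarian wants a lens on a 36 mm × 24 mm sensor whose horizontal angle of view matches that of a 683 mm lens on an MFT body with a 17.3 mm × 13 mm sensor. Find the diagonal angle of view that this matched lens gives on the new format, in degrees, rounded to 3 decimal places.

Equal horizontal AOV ⇒ f₂ = f₁ · 36/17.3 = 683 × 2.08092 ≈ 1421.2717 mm.
Sensor diagonal = √(36² + 24²) = √1872.0000 ≈ 43.2666 mm.
Diagonal AOV on the new format = 2·arctan(43.2666 / (2 × 1421.2717)) = 2·arctan(0.01522) ≈ 1.7441°.

1.744°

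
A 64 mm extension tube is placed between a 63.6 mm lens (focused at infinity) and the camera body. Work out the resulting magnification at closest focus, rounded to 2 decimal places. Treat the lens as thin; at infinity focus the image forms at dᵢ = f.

The tube moves the image plane from f to f + e, so dᵢ = 63.6 + 64 = 127.6 mm. Focus is achieved when 1/f = 1/dₒ + 1/dᵢ, giving dₒ = 1/(1/f − 1/(f+e)).
Magnification m = dᵢ/dₒ = (f+e)·(1/f − 1/(f+e)) = e/f = 64/63.6 ≈ 1.0063.

1.01×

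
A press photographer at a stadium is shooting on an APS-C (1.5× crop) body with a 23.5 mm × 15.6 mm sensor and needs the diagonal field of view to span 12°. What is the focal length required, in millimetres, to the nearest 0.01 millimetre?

134.18 mm

Sensor diagonal = √(23.5² + 15.6²) = √795.6100 ≈ 28.2066 mm.
From α = 2·arctan(d/2f) we get f = d / (2·tan(α/2)).
With d = 28.2066 mm and α/2 = 6°, tan(α/2) ≈ 0.10510, so f ≈ 28.2066 / 0.21021 ≈ 134.1837 mm.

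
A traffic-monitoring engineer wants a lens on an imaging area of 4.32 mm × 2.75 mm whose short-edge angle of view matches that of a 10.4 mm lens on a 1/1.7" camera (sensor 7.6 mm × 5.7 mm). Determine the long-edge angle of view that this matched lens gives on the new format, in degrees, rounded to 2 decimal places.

46.58°

Equal short-edge AOV ⇒ f₂ = f₁ · 2.75/5.7 = 10.4 × 0.48246 ≈ 5.0175 mm.
Long-edge AOV on the new format = 2·arctan(4.32 / (2 × 5.0175)) = 2·arctan(0.43049) ≈ 46.5827°.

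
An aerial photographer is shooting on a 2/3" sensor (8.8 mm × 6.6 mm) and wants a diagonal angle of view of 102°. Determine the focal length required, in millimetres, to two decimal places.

4.45 mm

Sensor diagonal = √(8.8² + 6.6²) = √121.0000 ≈ 11.0000 mm.
From α = 2·arctan(d/2f) we get f = d / (2·tan(α/2)).
With d = 11.0000 mm and α/2 = 51°, tan(α/2) ≈ 1.23490, so f ≈ 11.0000 / 2.46979 ≈ 4.4538 mm.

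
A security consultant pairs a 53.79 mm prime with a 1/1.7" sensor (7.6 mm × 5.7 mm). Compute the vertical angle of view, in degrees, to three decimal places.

Angle of view α = 2·arctan(h/2f) with h = 5.7 mm and f = 53.79 mm.
h/2f = 0.05298; arctan(0.05298) ≈ 3.0329°, so α ≈ 6.0658°.

6.066°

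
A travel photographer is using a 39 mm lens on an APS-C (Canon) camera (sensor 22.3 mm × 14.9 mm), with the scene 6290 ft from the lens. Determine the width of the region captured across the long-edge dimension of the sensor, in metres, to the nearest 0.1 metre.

dₒ: 6290 ft × 304.8 mm/ft = 1917191.94 mm.
Similar triangles through the lens centre give W/dₒ = w/dᵢ; with 1/f = 1/dₒ + 1/dᵢ this gives W = w·(dₒ − f)/f.
W = 22.3 mm × (1.91719e+06 − 39) / 39 = 22.3 × 49157.7677 ≈ 1096218.219 mm = 1096.22 m.

1096.2 m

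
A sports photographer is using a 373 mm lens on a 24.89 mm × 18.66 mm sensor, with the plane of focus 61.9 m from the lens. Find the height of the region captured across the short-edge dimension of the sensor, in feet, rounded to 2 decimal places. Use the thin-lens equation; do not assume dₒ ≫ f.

dₒ: 61.9 m = 61900 mm.
Similar triangles through the lens centre give W/dₒ = h/dᵢ; with 1/f = 1/dₒ + 1/dᵢ this gives W = h·(dₒ − f)/f.
W = 18.66 mm × (61900 − 373) / 373 = 18.66 × 164.9517 ≈ 3078.000 mm = 3078.000/304.8 ft = 10.0984 ft.

10.10 ft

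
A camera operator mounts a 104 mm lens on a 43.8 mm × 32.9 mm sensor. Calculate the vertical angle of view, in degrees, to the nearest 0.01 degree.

17.98°

Angle of view α = 2·arctan(h/2f) with h = 32.9 mm and f = 104 mm.
h/2f = 0.15817; arctan(0.15817) ≈ 8.9882°, so α ≈ 17.9764°.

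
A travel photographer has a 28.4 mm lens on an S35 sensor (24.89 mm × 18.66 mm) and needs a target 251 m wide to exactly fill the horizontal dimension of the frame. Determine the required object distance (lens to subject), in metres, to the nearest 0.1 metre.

W: 251 m = 251000 mm.
Magnification m = w/W = dᵢ/dₒ; combined with 1/f = 1/dₒ + 1/dᵢ this gives dₒ = f·(1 + W/w).
dₒ = 28.4 mm × (1 + 251000/24.89) = 28.4 × 10085.3712 ≈ 286424.543 mm = 286.425 m.

286.4 m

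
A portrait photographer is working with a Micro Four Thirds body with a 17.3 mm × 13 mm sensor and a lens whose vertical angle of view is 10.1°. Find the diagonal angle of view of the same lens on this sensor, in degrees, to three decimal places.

From the vertical AOV: f = 13 / (2·tan(5.05°)) = 13 / 0.17674 ≈ 73.5560 mm.
Sensor diagonal = √(17.3² + 13²) = √468.2900 ≈ 21.6400 mm.
Diagonal AOV = 2·arctan(21.6400 / (2 × 73.5560)) = 2·arctan(0.14710) ≈ 16.7363°.

16.736°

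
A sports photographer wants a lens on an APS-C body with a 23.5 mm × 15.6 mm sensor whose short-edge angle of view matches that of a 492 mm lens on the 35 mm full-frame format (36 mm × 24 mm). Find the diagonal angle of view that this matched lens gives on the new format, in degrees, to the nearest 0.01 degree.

5.05°

Equal short-edge AOV ⇒ f₂ = f₁ · 15.6/24 = 492 × 0.65000 ≈ 319.8000 mm.
Sensor diagonal = √(23.5² + 15.6²) = √795.6100 ≈ 28.2066 mm.
Diagonal AOV on the new format = 2·arctan(28.2066 / (2 × 319.8000)) = 2·arctan(0.04410) ≈ 5.0503°.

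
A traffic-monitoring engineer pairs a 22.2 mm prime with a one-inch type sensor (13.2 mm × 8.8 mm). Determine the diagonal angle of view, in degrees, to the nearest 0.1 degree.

39.3°

Sensor diagonal = √(13.2² + 8.8²) = √251.6800 ≈ 15.8644 mm.
Angle of view α = 2·arctan(d/2f) with d = 15.8644 mm and f = 22.2 mm.
d/2f = 0.35731; arctan(0.35731) ≈ 19.6622°, so α ≈ 39.3243°.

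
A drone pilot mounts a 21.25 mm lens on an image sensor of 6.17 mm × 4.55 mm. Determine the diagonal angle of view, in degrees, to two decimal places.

20.45°

Sensor diagonal = √(6.17² + 4.55²) = √58.7714 ≈ 7.6663 mm.
Angle of view α = 2·arctan(d/2f) with d = 7.6663 mm and f = 21.25 mm.
d/2f = 0.18038; arctan(0.18038) ≈ 10.2252°, so α ≈ 20.4504°.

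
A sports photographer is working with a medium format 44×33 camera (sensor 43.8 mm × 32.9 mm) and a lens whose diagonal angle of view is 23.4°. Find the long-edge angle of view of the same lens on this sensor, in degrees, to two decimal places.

Sensor diagonal = √(43.8² + 32.9²) = √3000.8500 ≈ 54.7800 mm.
From the diagonal AOV: f = 54.7800 / (2·tan(11.7°)) = 54.7800 / 0.41418 ≈ 132.2613 mm.
Long-edge AOV = 2·arctan(43.8 / (2 × 132.2613)) = 2·arctan(0.16558) ≈ 18.8036°.

18.80°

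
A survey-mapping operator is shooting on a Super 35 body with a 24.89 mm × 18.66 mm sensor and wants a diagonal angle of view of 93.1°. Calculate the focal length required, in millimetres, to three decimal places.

14.734 mm

Sensor diagonal = √(24.89² + 18.66²) = √967.7077 ≈ 31.1080 mm.
From α = 2·arctan(d/2f) we get f = d / (2·tan(α/2)).
With d = 31.1080 mm and α/2 = 46.55°, tan(α/2) ≈ 1.05562, so f ≈ 31.1080 / 2.11125 ≈ 14.7344 mm.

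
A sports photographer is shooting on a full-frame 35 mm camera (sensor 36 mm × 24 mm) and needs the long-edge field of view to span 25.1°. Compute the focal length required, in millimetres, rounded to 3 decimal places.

From α = 2·arctan(w/2f) we get f = w / (2·tan(α/2)).
With w = 36 mm and α/2 = 12.55°, tan(α/2) ≈ 0.22261, so f ≈ 36 / 0.44522 ≈ 80.8588 mm.

80.859 mm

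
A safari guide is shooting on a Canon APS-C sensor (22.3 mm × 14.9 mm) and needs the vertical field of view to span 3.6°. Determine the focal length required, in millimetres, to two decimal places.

237.06 mm

From α = 2·arctan(h/2f) we get f = h / (2·tan(α/2)).
With h = 14.9 mm and α/2 = 1.8°, tan(α/2) ≈ 0.03143, so f ≈ 14.9 / 0.06285 ≈ 237.0628 mm.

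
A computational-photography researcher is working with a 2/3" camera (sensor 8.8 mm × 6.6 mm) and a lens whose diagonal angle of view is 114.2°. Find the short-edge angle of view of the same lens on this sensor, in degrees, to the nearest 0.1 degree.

85.7°

Sensor diagonal = √(8.8² + 6.6²) = √121.0000 ≈ 11.0000 mm.
From the diagonal AOV: f = 11.0000 / (2·tan(57.1°)) = 11.0000 / 3.09153 ≈ 3.5581 mm.
Short-edge AOV = 2·arctan(6.6 / (2 × 3.5581)) = 2·arctan(0.92746) ≈ 85.6893°.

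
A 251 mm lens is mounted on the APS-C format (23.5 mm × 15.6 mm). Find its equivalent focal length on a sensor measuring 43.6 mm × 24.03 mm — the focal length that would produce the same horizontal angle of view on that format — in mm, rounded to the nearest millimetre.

Equal angle of view means equal width/f ratio, so f₂ = f₁ · (width₂/width₁) = 251 × 43.6/23.5.
f₂ = 251 × 1.85532 ≈ 465.685 mm.

466 mm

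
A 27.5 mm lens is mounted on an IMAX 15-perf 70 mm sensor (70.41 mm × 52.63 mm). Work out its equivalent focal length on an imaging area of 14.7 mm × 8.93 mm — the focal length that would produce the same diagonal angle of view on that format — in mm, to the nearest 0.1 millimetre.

5.4 mm

Sensor diagonal = √(70.41² + 52.63²) = √7727.4850 ≈ 87.9061 mm.
Sensor diagonal = √(14.7² + 8.93²) = √295.8349 ≈ 17.1999 mm.
Equal angle of view means equal diagonal/f ratio, so f₂ = f₁ · (diagonal₂/diagonal₁) = 27.5 × 17.1999/87.9061.
f₂ = 27.5 × 0.19566 ≈ 5.381 mm.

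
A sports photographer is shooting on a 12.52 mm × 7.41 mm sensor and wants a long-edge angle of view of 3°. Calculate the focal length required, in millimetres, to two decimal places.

239.06 mm

From α = 2·arctan(w/2f) we get f = w / (2·tan(α/2)).
With w = 12.52 mm and α/2 = 1.5°, tan(α/2) ≈ 0.02619, so f ≈ 12.52 / 0.05237 ≈ 239.0598 mm.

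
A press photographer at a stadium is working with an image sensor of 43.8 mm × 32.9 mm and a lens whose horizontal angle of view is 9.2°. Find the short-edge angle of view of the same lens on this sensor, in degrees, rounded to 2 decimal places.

From the horizontal AOV: f = 43.8 / (2·tan(4.6°)) = 43.8 / 0.16092 ≈ 272.1914 mm.
Short-edge AOV = 2·arctan(32.9 / (2 × 272.1914)) = 2·arctan(0.06044) ≈ 6.9170°.

6.92°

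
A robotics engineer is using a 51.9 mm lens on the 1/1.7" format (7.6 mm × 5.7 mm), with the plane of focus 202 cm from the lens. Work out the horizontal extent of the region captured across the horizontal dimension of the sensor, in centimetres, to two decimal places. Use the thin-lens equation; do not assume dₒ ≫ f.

28.82 cm

dₒ: 202 cm = 2020 mm.
Similar triangles through the lens centre give W/dₒ = w/dᵢ; with 1/f = 1/dₒ + 1/dᵢ this gives W = w·(dₒ − f)/f.
W = 7.6 mm × (2020 − 51.9) / 51.9 = 7.6 × 37.9210 ≈ 288.200 mm = 28.82 cm.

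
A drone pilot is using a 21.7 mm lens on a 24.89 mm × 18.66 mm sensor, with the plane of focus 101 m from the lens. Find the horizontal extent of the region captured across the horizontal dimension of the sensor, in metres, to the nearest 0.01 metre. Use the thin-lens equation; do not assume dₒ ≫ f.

dₒ: 101 m = 101000 mm.
Similar triangles through the lens centre give W/dₒ = w/dᵢ; with 1/f = 1/dₒ + 1/dᵢ this gives W = w·(dₒ − f)/f.
W = 24.89 mm × (101000 − 21.7) / 21.7 = 24.89 × 4653.3779 ≈ 115822.575 mm = 115.823 m.

115.82 m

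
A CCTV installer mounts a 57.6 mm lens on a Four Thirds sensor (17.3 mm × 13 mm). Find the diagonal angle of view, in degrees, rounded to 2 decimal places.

21.28°

Sensor diagonal = √(17.3² + 13²) = √468.2900 ≈ 21.6400 mm.
Angle of view α = 2·arctan(d/2f) with d = 21.6400 mm and f = 57.6 mm.
d/2f = 0.18785; arctan(0.18785) ≈ 10.6389°, so α ≈ 21.2778°.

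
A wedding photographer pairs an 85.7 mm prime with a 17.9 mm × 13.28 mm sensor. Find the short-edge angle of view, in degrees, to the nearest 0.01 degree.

8.86°

Angle of view α = 2·arctan(h/2f) with h = 13.28 mm and f = 85.7 mm.
h/2f = 0.07748; arctan(0.07748) ≈ 4.4304°, so α ≈ 8.8608°.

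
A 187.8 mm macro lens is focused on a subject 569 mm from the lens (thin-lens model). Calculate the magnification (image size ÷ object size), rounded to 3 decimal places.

0.493×

Thin lens: 1/f = 1/dₒ + 1/dᵢ → 1/dᵢ = 1/187.8 − 1/569 = 0.0035673 mm⁻¹, so dᵢ ≈ 280.3206 mm.
Magnification m = dᵢ/dₒ = 280.3206/569 ≈ 0.49265.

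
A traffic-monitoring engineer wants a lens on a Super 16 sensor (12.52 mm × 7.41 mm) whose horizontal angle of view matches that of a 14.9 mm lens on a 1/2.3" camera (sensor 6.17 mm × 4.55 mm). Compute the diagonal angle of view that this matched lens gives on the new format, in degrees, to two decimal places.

Equal horizontal AOV ⇒ f₂ = f₁ · 12.52/6.17 = 14.9 × 2.02917 ≈ 30.2347 mm.
Sensor diagonal = √(12.52² + 7.41²) = √211.6585 ≈ 14.5485 mm.
Diagonal AOV on the new format = 2·arctan(14.5485 / (2 × 30.2347)) = 2·arctan(0.24059) ≈ 27.0557°.

27.06°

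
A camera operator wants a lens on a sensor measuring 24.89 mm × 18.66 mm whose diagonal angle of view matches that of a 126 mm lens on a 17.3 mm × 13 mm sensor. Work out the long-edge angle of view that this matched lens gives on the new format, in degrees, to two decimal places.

7.86°

Sensor diagonal = √(17.3² + 13²) = √468.2900 ≈ 21.6400 mm.
Sensor diagonal = √(24.89² + 18.66²) = √967.7077 ≈ 31.1080 mm.
Equal diagonal AOV ⇒ f₂ = f₁ · 31.1080/21.6400 = 126 × 1.43752 ≈ 181.1278 mm.
Long-edge AOV on the new format = 2·arctan(24.89 / (2 × 181.1278)) = 2·arctan(0.06871) ≈ 7.8610°.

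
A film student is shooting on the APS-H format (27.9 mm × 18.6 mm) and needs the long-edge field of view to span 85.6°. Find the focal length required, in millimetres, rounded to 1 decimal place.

15.1 mm

From α = 2·arctan(w/2f) we get f = w / (2·tan(α/2)).
With w = 27.9 mm and α/2 = 42.8°, tan(α/2) ≈ 0.92601, so f ≈ 27.9 / 1.85202 ≈ 15.0646 mm.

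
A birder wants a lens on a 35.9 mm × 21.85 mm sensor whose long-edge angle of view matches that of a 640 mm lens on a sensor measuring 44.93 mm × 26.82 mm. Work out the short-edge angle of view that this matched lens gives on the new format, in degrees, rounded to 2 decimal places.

2.45°

Equal long-edge AOV ⇒ f₂ = f₁ · 35.9/44.93 = 640 × 0.79902 ≈ 511.3732 mm.
Short-edge AOV on the new format = 2·arctan(21.85 / (2 × 511.3732)) = 2·arctan(0.02136) ≈ 2.4478°.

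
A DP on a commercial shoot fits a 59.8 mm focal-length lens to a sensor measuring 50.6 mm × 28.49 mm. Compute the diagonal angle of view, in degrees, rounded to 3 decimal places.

51.796°

Sensor diagonal = √(50.6² + 28.49²) = √3372.0401 ≈ 58.0693 mm.
Angle of view α = 2·arctan(d/2f) with d = 58.0693 mm and f = 59.8 mm.
d/2f = 0.48553; arctan(0.48553) ≈ 25.8979°, so α ≈ 51.7958°.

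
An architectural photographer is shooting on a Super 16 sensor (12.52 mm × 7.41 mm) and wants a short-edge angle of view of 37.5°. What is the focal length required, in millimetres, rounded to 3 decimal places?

From α = 2·arctan(h/2f) we get f = h / (2·tan(α/2)).
With h = 7.41 mm and α/2 = 18.75°, tan(α/2) ≈ 0.33945, so f ≈ 7.41 / 0.67891 ≈ 10.9146 mm.

10.915 mm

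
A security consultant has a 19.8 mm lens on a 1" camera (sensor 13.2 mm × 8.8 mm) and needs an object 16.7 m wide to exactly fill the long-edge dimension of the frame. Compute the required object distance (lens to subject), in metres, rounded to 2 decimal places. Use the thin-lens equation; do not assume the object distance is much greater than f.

W: 16.7 m = 16700 mm.
Magnification m = w/W = dᵢ/dₒ; combined with 1/f = 1/dₒ + 1/dᵢ this gives dₒ = f·(1 + W/w).
dₒ = 19.8 mm × (1 + 16700/13.2) = 19.8 × 1266.1515 ≈ 25069.800 mm = 25.0698 m.

25.07 m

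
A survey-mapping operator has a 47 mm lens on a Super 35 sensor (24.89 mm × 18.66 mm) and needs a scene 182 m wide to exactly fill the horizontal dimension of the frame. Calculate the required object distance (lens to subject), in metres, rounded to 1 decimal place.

343.7 m

W: 182 m = 182000 mm.
Magnification m = w/W = dᵢ/dₒ; combined with 1/f = 1/dₒ + 1/dᵢ this gives dₒ = f·(1 + W/w).
dₒ = 47 mm × (1 + 182000/24.89) = 47 × 7313.1736 ≈ 343719.157 mm = 343.719 m.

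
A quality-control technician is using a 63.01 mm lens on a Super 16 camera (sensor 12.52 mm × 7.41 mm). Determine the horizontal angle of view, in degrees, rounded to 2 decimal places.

11.35°

Angle of view α = 2·arctan(w/2f) with w = 12.52 mm and f = 63.01 mm.
w/2f = 0.09935; arctan(0.09935) ≈ 5.6737°, so α ≈ 11.3474°.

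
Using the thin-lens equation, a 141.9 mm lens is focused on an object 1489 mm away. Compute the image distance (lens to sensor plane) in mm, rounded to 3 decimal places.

156.847 mm

1/dᵢ = 1/f − 1/dₒ = 1/141.9 − 1/1489 = 0.0063756 mm⁻¹.
dᵢ = 1/0.0063756 ≈ 156.8474 mm.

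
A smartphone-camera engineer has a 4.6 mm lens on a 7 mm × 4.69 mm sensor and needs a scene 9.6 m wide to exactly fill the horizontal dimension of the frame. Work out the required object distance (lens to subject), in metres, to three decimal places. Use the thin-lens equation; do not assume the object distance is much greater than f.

W: 9.6 m = 9600 mm.
Magnification m = w/W = dᵢ/dₒ; combined with 1/f = 1/dₒ + 1/dᵢ this gives dₒ = f·(1 + W/w).
dₒ = 4.6 mm × (1 + 9600/7) = 4.6 × 1372.4286 ≈ 6313.171 mm = 6.31317 m.

6.313 m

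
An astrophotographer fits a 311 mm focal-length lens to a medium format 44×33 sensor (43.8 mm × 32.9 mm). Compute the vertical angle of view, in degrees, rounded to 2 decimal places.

6.06°

Angle of view α = 2·arctan(h/2f) with h = 32.9 mm and f = 311 mm.
h/2f = 0.05289; arctan(0.05289) ≈ 3.0278°, so α ≈ 6.0556°.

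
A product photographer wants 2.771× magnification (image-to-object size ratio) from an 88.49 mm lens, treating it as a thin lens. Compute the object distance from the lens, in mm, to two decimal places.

With m = dᵢ/dₒ and 1/f = 1/dₒ + 1/dᵢ, substituting dᵢ = m·dₒ gives 1/f = (1 + 1/m)/dₒ, hence dₒ = f·(1 + 1/m).
dₒ = 88.49 × (1 + 1/2.771) = 88.49 × 1.36088 ≈ 120.424 mm.

120.42 mm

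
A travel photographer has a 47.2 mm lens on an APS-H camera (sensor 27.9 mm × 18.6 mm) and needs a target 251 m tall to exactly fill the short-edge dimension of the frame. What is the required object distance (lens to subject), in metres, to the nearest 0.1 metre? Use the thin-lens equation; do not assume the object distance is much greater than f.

W: 251 m = 251000 mm.
Magnification m = h/W = dᵢ/dₒ; combined with 1/f = 1/dₒ + 1/dᵢ this gives dₒ = f·(1 + W/h).
dₒ = 47.2 mm × (1 + 251000/18.6) = 47.2 × 13495.6237 ≈ 636993.437 mm = 636.993 m.

637.0 m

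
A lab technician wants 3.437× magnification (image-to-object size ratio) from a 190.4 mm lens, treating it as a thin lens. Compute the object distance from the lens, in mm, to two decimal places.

245.80 mm

With m = dᵢ/dₒ and 1/f = 1/dₒ + 1/dᵢ, substituting dᵢ = m·dₒ gives 1/f = (1 + 1/m)/dₒ, hence dₒ = f·(1 + 1/m).
dₒ = 190.4 × (1 + 1/3.437) = 190.4 × 1.29095 ≈ 245.797 mm.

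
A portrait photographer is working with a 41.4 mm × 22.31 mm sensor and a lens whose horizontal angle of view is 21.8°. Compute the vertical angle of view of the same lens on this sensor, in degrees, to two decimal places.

11.85°

From the horizontal AOV: f = 41.4 / (2·tan(10.9°)) = 41.4 / 0.38514 ≈ 107.4936 mm.
Vertical AOV = 2·arctan(22.31 / (2 × 107.4936)) = 2·arctan(0.10377) ≈ 11.8492°.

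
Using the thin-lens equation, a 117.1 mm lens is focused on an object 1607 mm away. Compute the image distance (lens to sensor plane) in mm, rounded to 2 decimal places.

126.30 mm

1/dᵢ = 1/f − 1/dₒ = 1/117.1 − 1/1607 = 0.0079174 mm⁻¹.
dᵢ = 1/0.0079174 ≈ 126.3036 mm.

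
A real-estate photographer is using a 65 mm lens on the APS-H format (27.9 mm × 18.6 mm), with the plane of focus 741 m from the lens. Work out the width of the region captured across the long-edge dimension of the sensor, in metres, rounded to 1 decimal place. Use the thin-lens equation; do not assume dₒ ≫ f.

318.0 m

dₒ: 741 m = 741000 mm.
Similar triangles through the lens centre give W/dₒ = w/dᵢ; with 1/f = 1/dₒ + 1/dᵢ this gives W = w·(dₒ − f)/f.
W = 27.9 mm × (741000 − 65) / 65 = 27.9 × 11399.0000 ≈ 318032.100 mm = 318.032 m.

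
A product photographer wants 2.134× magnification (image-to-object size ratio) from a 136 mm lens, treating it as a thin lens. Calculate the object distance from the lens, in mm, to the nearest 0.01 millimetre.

With m = dᵢ/dₒ and 1/f = 1/dₒ + 1/dᵢ, substituting dᵢ = m·dₒ gives 1/f = (1 + 1/m)/dₒ, hence dₒ = f·(1 + 1/m).
dₒ = 136 × (1 + 1/2.134) = 136 × 1.46860 ≈ 199.730 mm.

199.73 mm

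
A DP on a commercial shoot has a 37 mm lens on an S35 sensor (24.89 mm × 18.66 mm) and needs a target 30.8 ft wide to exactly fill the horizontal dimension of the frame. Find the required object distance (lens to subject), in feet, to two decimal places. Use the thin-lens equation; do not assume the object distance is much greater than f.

45.91 ft

W: 30.8 ft × 304.8 mm/ft = 9387.84 mm.
Magnification m = w/W = dᵢ/dₒ; combined with 1/f = 1/dₒ + 1/dᵢ this gives dₒ = f·(1 + W/w).
dₒ = 37 mm × (1 + 9387.84/24.89) = 37 × 378.1731 ≈ 13992.407 mm = 13992.407/304.8 ft = 45.9068 ft.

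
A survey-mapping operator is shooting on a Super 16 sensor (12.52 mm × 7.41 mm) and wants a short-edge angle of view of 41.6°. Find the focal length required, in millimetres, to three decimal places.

From α = 2·arctan(h/2f) we get f = h / (2·tan(α/2)).
With h = 7.41 mm and α/2 = 20.8°, tan(α/2) ≈ 0.37986, so f ≈ 7.41 / 0.75973 ≈ 9.7535 mm.

9.753 mm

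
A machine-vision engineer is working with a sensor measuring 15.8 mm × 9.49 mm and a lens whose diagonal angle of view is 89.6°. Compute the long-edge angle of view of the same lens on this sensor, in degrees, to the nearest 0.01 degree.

Sensor diagonal = √(15.8² + 9.49²) = √339.7001 ≈ 18.4310 mm.
From the diagonal AOV: f = 18.4310 / (2·tan(44.8°)) = 18.4310 / 1.98609 ≈ 9.2800 mm.
Long-edge AOV = 2·arctan(15.8 / (2 × 9.2800)) = 2·arctan(0.85129) ≈ 80.8148°.

80.81°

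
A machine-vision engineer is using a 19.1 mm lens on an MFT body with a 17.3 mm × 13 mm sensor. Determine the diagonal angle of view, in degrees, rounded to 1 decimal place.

Sensor diagonal = √(17.3² + 13²) = √468.2900 ≈ 21.6400 mm.
Angle of view α = 2·arctan(d/2f) with d = 21.6400 mm and f = 19.1 mm.
d/2f = 0.56649; arctan(0.56649) ≈ 29.5312°, so α ≈ 59.0624°.

59.1°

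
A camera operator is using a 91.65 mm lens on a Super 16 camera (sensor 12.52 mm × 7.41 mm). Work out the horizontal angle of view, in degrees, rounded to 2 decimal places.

Angle of view α = 2·arctan(w/2f) with w = 12.52 mm and f = 91.65 mm.
w/2f = 0.06830; arctan(0.06830) ≈ 3.9074°, so α ≈ 7.8148°.

7.81°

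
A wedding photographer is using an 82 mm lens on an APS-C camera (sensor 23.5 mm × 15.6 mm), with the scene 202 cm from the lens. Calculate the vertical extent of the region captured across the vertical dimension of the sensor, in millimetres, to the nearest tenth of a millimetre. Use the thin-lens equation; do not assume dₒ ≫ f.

368.7 mm

dₒ: 202 cm = 2020 mm.
Similar triangles through the lens centre give W/dₒ = h/dᵢ; with 1/f = 1/dₒ + 1/dᵢ this gives W = h·(dₒ − f)/f.
W = 15.6 mm × (2020 − 82) / 82 = 15.6 × 23.6341 ≈ 368.693 mm.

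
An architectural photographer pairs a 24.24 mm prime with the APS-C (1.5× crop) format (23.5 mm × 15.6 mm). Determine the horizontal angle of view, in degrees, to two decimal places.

Angle of view α = 2·arctan(w/2f) with w = 23.5 mm and f = 24.24 mm.
w/2f = 0.48474; arctan(0.48474) ≈ 25.8611°, so α ≈ 51.7223°.

51.72°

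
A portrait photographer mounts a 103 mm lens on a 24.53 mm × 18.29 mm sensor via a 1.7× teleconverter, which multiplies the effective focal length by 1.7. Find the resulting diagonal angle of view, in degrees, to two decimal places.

9.99°

Effective focal length f = 103 × 1.7 = 175.1 mm.
Sensor diagonal = √(24.53² + 18.29²) = √936.2450 ≈ 30.5981 mm.
α = 2·arctan(30.598 / (2 × 175.1)) = 2·arctan(0.08737) ≈ 9.9869°.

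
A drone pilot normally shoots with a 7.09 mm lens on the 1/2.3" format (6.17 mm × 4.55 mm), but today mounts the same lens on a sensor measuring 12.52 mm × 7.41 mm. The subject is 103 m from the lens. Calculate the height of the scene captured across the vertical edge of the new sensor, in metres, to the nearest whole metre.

108 m

The focal length stays 7.09 mm; the relevant sensor dimension is now h = 7.41 mm. Object distance dₒ = 103 m = 103000 mm.
Thin-lens field height W = h·(dₒ − f)/f = 7.41 × (103000 − 7.09)/7.09 ≈ 107641.391 mm = 107.641 m.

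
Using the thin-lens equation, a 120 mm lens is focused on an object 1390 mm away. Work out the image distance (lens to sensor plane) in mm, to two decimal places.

1/dᵢ = 1/f − 1/dₒ = 1/120 − 1/1390 = 0.0076139 mm⁻¹.
dᵢ = 1/0.0076139 ≈ 131.3386 mm.

131.34 mm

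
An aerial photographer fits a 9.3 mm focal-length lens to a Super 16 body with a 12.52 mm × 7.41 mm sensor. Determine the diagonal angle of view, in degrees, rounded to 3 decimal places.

76.063°

Sensor diagonal = √(12.52² + 7.41²) = √211.6585 ≈ 14.5485 mm.
Angle of view α = 2·arctan(d/2f) with d = 14.5485 mm and f = 9.3 mm.
d/2f = 0.78218; arctan(0.78218) ≈ 38.0317°, so α ≈ 76.0634°.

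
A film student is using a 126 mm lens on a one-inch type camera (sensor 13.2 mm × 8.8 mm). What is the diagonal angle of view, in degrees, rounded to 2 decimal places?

7.20°

Sensor diagonal = √(13.2² + 8.8²) = √251.6800 ≈ 15.8644 mm.
Angle of view α = 2·arctan(d/2f) with d = 15.8644 mm and f = 126 mm.
d/2f = 0.06295; arctan(0.06295) ≈ 3.6022°, so α ≈ 7.2045°.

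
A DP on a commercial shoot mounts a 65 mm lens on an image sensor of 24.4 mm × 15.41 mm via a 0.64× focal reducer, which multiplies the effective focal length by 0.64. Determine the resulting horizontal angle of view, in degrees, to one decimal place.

Effective focal length f = 65 × 0.64 = 41.6 mm.
α = 2·arctan(24.4 / (2 × 41.6)) = 2·arctan(0.29327) ≈ 32.6896°.

32.7°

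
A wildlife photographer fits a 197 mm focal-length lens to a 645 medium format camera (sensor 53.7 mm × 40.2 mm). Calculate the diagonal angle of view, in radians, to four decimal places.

Sensor diagonal = √(53.7² + 40.2²) = √4499.7300 ≈ 67.0800 mm.
Angle of view α = 2·arctan(d/2f) with d = 67.0800 mm and f = 197 mm.
d/2f = 0.17025; arctan(0.17025) ≈ 0.1686 rad, so α ≈ 0.3373 rad.

0.3373 rad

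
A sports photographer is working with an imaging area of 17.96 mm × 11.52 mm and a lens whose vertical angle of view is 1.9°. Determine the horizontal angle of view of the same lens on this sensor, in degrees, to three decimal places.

2.962°

From the vertical AOV: f = 11.52 / (2·tan(0.95°)) = 11.52 / 0.03316 ≈ 347.3615 mm.
Horizontal AOV = 2·arctan(17.96 / (2 × 347.3615)) = 2·arctan(0.02585) ≈ 2.9618°.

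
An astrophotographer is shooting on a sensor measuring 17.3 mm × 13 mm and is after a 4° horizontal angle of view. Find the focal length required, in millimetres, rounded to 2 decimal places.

247.70 mm

From α = 2·arctan(w/2f) we get f = w / (2·tan(α/2)).
With w = 17.3 mm and α/2 = 2°, tan(α/2) ≈ 0.03492, so f ≈ 17.3 / 0.06984 ≈ 247.7036 mm.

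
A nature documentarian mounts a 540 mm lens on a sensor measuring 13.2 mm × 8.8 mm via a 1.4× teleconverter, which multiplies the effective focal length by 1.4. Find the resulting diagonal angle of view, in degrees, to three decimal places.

Effective focal length f = 540 × 1.4 = 756 mm.
Sensor diagonal = √(13.2² + 8.8²) = √251.6800 ≈ 15.8644 mm.
α = 2·arctan(15.864 / (2 × 756)) = 2·arctan(0.01049) ≈ 1.2023°.

1.202°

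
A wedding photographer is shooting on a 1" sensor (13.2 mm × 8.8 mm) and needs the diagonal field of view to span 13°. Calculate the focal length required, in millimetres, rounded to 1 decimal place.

Sensor diagonal = √(13.2² + 8.8²) = √251.6800 ≈ 15.8644 mm.
From α = 2·arctan(d/2f) we get f = d / (2·tan(α/2)).
With d = 15.8644 mm and α/2 = 6.5°, tan(α/2) ≈ 0.11394, so f ≈ 15.8644 / 0.22787 ≈ 69.6201 mm.

69.6 mm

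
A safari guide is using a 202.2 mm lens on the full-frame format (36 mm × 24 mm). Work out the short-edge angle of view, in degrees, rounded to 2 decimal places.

6.79°

Angle of view α = 2·arctan(h/2f) with h = 24 mm and f = 202.2 mm.
h/2f = 0.05935; arctan(0.05935) ≈ 3.3964°, so α ≈ 6.7927°.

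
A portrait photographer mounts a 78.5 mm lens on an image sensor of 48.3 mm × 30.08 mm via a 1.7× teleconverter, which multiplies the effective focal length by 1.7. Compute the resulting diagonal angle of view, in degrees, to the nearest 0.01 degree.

24.07°

Effective focal length f = 78.5 × 1.7 = 133.45 mm.
Sensor diagonal = √(48.3² + 30.08²) = √3237.6964 ≈ 56.9008 mm.
α = 2·arctan(56.901 / (2 × 133.45)) = 2·arctan(0.21319) ≈ 24.0696°.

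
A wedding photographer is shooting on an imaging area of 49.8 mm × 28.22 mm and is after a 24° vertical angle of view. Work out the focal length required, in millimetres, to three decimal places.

From α = 2·arctan(h/2f) we get f = h / (2·tan(α/2)).
With h = 28.22 mm and α/2 = 12°, tan(α/2) ≈ 0.21256, so f ≈ 28.22 / 0.42511 ≈ 66.3823 mm.

66.382 mm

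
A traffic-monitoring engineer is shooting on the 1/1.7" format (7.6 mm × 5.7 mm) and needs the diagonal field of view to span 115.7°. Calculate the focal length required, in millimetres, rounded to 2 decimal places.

Sensor diagonal = √(7.6² + 5.7²) = √90.2500 ≈ 9.5000 mm.
From α = 2·arctan(d/2f) we get f = d / (2·tan(α/2)).
With d = 9.5000 mm and α/2 = 57.85°, tan(α/2) ≈ 1.59105, so f ≈ 9.5000 / 3.18210 ≈ 2.9854 mm.

2.99 mm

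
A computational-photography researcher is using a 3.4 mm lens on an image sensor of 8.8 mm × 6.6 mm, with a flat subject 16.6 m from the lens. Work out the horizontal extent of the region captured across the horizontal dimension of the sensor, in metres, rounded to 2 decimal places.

dₒ: 16.6 m = 16600 mm.
Similar triangles through the lens centre give W/dₒ = w/dᵢ; with 1/f = 1/dₒ + 1/dᵢ this gives W = w·(dₒ − f)/f.
W = 8.8 mm × (16600 − 3.4) / 3.4 = 8.8 × 4881.3529 ≈ 42955.906 mm = 42.9559 m.

42.96 m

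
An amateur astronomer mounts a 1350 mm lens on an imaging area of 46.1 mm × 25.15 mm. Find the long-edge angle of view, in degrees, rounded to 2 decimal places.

Angle of view α = 2·arctan(w/2f) with w = 46.1 mm and f = 1350 mm.
w/2f = 0.01707; arctan(0.01707) ≈ 0.9782°, so α ≈ 1.9564°.

1.96°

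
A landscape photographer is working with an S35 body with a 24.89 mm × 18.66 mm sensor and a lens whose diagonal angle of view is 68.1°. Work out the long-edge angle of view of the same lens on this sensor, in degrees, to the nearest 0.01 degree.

56.80°

Sensor diagonal = √(24.89² + 18.66²) = √967.7077 ≈ 31.1080 mm.
From the diagonal AOV: f = 31.1080 / (2·tan(34.05°)) = 31.1080 / 1.35156 ≈ 23.0164 mm.
Long-edge AOV = 2·arctan(24.89 / (2 × 23.0164)) = 2·arctan(0.54070) ≈ 56.8003°.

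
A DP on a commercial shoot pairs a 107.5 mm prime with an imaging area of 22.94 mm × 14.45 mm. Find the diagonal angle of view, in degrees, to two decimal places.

14.37°

Sensor diagonal = √(22.94² + 14.45²) = √735.0461 ≈ 27.1117 mm.
Angle of view α = 2·arctan(d/2f) with d = 27.1117 mm and f = 107.5 mm.
d/2f = 0.12610; arctan(0.12610) ≈ 7.1871°, so α ≈ 14.3742°.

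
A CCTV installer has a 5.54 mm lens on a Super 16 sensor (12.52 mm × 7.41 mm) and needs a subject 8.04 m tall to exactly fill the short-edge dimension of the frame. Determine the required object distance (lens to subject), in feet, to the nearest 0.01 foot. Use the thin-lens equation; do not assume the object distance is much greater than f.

W: 8.04 m = 8040 mm.
Magnification m = h/W = dᵢ/dₒ; combined with 1/f = 1/dₒ + 1/dᵢ this gives dₒ = f·(1 + W/h).
dₒ = 5.54 mm × (1 + 8040/7.41) = 5.54 × 1086.0202 ≈ 6016.552 mm = 6016.552/304.8 ft = 19.7393 ft.

19.74 ft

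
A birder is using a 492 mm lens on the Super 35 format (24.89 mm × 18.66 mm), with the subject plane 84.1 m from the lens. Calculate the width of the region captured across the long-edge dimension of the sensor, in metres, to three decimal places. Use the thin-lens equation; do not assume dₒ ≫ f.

dₒ: 84.1 m = 84100 mm.
Similar triangles through the lens centre give W/dₒ = w/dᵢ; with 1/f = 1/dₒ + 1/dᵢ this gives W = w·(dₒ − f)/f.
W = 24.89 mm × (84100 − 492) / 492 = 24.89 × 169.9350 ≈ 4229.681 mm = 4.22968 m.

4.230 m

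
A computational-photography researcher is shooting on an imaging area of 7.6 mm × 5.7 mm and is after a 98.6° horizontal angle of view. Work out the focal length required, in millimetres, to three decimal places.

3.269 mm

From α = 2·arctan(w/2f) we get f = w / (2·tan(α/2)).
With w = 7.6 mm and α/2 = 49.3°, tan(α/2) ≈ 1.16261, so f ≈ 7.6 / 2.32521 ≈ 3.2685 mm.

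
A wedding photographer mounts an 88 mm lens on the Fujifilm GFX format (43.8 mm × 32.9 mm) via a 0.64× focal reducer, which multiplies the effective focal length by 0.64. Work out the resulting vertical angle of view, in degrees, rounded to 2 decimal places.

32.56°

Effective focal length f = 88 × 0.64 = 56.32 mm.
α = 2·arctan(32.9 / (2 × 56.32)) = 2·arctan(0.29208) ≈ 32.5642°.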